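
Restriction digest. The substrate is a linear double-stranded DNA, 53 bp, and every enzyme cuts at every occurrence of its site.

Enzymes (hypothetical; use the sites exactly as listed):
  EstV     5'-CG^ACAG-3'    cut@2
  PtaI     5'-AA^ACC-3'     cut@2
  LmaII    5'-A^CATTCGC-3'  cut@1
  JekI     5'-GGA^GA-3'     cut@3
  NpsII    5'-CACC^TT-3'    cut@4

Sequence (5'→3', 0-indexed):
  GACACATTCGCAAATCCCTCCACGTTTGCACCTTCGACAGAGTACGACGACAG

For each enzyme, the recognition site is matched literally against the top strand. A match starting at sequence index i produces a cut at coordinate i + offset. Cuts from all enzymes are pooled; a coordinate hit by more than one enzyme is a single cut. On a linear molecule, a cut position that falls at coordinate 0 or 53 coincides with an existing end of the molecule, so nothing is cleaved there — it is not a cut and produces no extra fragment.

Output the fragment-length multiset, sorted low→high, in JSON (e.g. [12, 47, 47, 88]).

Scan for sites:
  EstV CGACAG/2: at [34, 47] ⇒ [36, 49]
  PtaI (AAACC, off=2): no sites
  LmaII ACATTCGC/1: at [3] ⇒ [4]
  JekI (GGAGA, off=3): no sites
  NpsII CACCTT/4: at [28] ⇒ [32]

All cut coordinates (distinct, sorted): [4, 32, 36, 49]

Fragment lengths:
  [0,4): 4 bp
  [4,32): 28 bp
  [32,36): 4 bp
  [36,49): 13 bp
  [49,53): 4 bp

[4,4,4,13,28]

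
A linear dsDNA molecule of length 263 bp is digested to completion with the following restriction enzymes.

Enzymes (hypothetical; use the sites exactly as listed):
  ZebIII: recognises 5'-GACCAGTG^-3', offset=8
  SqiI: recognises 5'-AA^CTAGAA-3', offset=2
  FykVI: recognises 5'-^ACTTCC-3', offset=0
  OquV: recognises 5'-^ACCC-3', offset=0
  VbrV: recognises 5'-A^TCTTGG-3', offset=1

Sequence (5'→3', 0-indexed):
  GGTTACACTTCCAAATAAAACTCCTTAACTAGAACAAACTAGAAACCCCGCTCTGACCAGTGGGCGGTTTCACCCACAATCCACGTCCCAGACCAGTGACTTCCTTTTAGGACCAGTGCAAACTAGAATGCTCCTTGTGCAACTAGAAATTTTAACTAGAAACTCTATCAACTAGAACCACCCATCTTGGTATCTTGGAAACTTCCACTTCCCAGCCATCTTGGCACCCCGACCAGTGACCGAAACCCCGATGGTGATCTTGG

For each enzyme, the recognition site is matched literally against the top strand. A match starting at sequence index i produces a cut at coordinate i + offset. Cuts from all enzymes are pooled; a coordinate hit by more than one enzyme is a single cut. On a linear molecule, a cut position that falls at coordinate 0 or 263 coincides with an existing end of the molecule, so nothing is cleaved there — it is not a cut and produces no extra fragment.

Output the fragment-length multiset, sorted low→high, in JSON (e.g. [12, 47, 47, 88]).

[4,5,6,6,6,6,6,7,8,8,8,9,10,12,13,13,13,16,18,20,20,22,27]

Per-enzyme occurrences:
  ZebIII GACCAGTG/8: at [54, 90, 110, 230] ⇒ [62, 98, 118, 238]
  SqiI AACTAGAA/2: at [26, 36, 120, 140, 153, 169] ⇒ [28, 38, 122, 142, 155, 171]
  FykVI ACTTCC/0: at [6, 98, 200, 206] ⇒ [6, 98, 200, 206]
  OquV ACCC/0: at [44, 71, 179, 225, 244] ⇒ [44, 71, 179, 225, 244]
  VbrV ATCTTGG/1: at [183, 191, 217, 256] ⇒ [184, 192, 218, 257]

All cut coordinates (distinct, sorted): [6, 28, 38, 44, 62, 71, 98, 118, 122, 142, 155, 171, 179, 184, 192, 200, 206, 218, 225, 238, 244, 257]

Fragment lengths:
  [0,6): 6 bp
  [6,28): 22 bp
  [28,38): 10 bp
  [38,44): 6 bp
  [44,62): 18 bp
  [62,71): 9 bp
  [71,98): 27 bp
  [98,118): 20 bp
  [118,122): 4 bp
  [122,142): 20 bp
  [142,155): 13 bp
  [155,171): 16 bp
  [171,179): 8 bp
  [179,184): 5 bp
  [184,192): 8 bp
  [192,200): 8 bp
  [200,206): 6 bp
  [206,218): 12 bp
  [218,225): 7 bp
  [225,238): 13 bp
  [238,244): 6 bp
  [244,257): 13 bp
  [257,263): 6 bp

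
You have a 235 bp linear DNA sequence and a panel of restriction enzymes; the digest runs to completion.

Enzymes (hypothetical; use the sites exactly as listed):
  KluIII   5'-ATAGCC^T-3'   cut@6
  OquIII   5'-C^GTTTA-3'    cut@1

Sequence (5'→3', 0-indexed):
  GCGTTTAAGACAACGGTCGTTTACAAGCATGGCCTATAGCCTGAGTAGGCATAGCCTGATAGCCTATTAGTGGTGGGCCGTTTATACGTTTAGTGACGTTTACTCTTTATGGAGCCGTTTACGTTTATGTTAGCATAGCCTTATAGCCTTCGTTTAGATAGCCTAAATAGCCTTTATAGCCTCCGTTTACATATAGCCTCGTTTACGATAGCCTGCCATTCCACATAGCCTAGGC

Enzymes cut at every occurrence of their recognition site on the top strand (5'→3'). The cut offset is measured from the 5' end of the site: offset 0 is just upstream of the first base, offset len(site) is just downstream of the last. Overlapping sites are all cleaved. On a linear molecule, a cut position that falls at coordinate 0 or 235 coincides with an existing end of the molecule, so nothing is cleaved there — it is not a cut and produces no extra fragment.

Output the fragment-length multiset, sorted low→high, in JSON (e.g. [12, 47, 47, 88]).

[2,2,3,3,5,6,8,8,8,9,9,10,12,13,14,15,15,16,17,18,19,23]

Per-enzyme occurrences:
  KluIII (ATAGCCT, off=6): starts [35, 50, 58, 134, 142, 157, 166, 175, 192, 207, 224] → cuts [41, 56, 64, 140, 148, 163, 172, 181, 198, 213, 230]
  OquIII (CGTTTA, off=1): starts [1, 17, 78, 86, 96, 115, 121, 150, 183, 199] → cuts [2, 18, 79, 87, 97, 116, 122, 151, 184, 200]

All cut coordinates (distinct, sorted): [2, 18, 41, 56, 64, 79, 87, 97, 116, 122, 140, 148, 151, 163, 172, 181, 184, 198, 200, 213, 230]

Fragment lengths:
  [0,2): 2 bp
  [2,18): 16 bp
  [18,41): 23 bp
  [41,56): 15 bp
  [56,64): 8 bp
  [64,79): 15 bp
  [79,87): 8 bp
  [87,97): 10 bp
  [97,116): 19 bp
  [116,122): 6 bp
  [122,140): 18 bp
  [140,148): 8 bp
  [148,151): 3 bp
  [151,163): 12 bp
  [163,172): 9 bp
  [172,181): 9 bp
  [181,184): 3 bp
  [184,198): 14 bp
  [198,200): 2 bp
  [200,213): 13 bp
  [213,230): 17 bp
  [230,235): 5 bp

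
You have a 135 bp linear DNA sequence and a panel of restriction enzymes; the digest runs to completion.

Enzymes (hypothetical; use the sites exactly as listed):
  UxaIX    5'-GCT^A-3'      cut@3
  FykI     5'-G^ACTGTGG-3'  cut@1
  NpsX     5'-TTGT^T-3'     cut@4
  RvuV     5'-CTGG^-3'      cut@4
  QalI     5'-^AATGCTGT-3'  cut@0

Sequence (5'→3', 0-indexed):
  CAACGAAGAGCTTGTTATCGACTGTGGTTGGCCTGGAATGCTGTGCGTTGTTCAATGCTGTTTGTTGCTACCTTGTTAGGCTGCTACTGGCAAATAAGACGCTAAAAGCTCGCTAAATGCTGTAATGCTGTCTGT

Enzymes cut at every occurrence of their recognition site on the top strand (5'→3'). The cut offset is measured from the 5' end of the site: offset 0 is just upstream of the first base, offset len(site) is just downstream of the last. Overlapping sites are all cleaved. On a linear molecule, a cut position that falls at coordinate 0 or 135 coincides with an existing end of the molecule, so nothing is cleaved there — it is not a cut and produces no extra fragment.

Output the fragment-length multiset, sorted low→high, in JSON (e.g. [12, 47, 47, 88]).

Scan for sites:
  UxaIX (GCTA, off=3): starts [66, 82, 100, 111] → cuts [69, 85, 103, 114]
  FykI (GACTGTGG, off=1): starts [19] → cuts [20]
  NpsX (TTGTT, off=4): starts [11, 47, 61, 72] → cuts [15, 51, 65, 76]
  RvuV (CTGG, off=4): starts [32, 86] → cuts [36, 90]
  QalI (AATGCTGT, off=0): starts [36, 53, 115, 123] → cuts [36, 53, 115, 123]

Pooled cuts: [15, 20, 36, 51, 53, 65, 69, 76, 85, 90, 103, 114, 115, 123]

Fragment lengths:
  [0,15): 15 bp
  [15,20): 5 bp
  [20,36): 16 bp
  [36,51): 15 bp
  [51,53): 2 bp
  [53,65): 12 bp
  [65,69): 4 bp
  [69,76): 7 bp
  [76,85): 9 bp
  [85,90): 5 bp
  [90,103): 13 bp
  [103,114): 11 bp
  [114,115): 1 bp
  [115,123): 8 bp
  [123,135): 12 bp

[1,2,4,5,5,7,8,9,11,12,12,13,15,15,16]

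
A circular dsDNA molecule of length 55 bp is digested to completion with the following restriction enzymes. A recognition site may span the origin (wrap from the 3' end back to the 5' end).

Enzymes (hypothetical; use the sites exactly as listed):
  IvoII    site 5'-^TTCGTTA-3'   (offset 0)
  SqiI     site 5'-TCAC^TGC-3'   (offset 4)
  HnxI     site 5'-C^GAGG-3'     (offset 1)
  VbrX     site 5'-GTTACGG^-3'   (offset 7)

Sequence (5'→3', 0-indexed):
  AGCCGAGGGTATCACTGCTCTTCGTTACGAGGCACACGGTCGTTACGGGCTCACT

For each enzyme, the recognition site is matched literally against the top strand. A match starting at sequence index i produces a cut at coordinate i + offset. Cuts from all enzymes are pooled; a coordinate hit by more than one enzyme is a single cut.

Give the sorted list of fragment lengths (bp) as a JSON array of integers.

[5,8,11,11,20]

Site scan:
  IvoII TTCGTTA/0: at [20] ⇒ [20]
  SqiI TCACTGC/4: at [11] ⇒ [15]
  HnxI CGAGG/1: at [3, 27] ⇒ [4, 28]
  VbrX GTTACGG/7: at [41] ⇒ [48]

Pooled cuts: [4, 15, 20, 28, 48]

Fragments:
  4→15: 11 bp
  15→20: 5 bp
  20→28: 8 bp
  28→48: 20 bp
  48→4 (wrap): 55-48+4 = 11 bp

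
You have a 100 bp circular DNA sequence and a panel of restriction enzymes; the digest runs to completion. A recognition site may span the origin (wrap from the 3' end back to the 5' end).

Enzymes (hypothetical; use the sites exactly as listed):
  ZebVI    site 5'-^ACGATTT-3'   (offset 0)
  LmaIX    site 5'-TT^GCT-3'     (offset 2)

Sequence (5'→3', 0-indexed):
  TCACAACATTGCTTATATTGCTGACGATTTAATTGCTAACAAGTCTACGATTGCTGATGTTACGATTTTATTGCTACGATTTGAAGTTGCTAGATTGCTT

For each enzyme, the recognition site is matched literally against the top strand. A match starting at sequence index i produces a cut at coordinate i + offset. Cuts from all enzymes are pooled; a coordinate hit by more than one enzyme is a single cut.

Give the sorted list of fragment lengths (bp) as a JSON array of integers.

[3,4,8,9,9,11,11,13,14,18]

Scan for sites:
  ZebVI ACGATTT/0: at [23, 61, 75] ⇒ [23, 61, 75]
  LmaIX TTGCT/2: at [8, 17, 32, 50, 70, 86, 94] ⇒ [10, 19, 34, 52, 72, 88, 96]

All cut coordinates (distinct, sorted): [10, 19, 23, 34, 52, 61, 72, 75, 88, 96]

Fragments:
  10→19: 9 bp
  19→23: 4 bp
  23→34: 11 bp
  34→52: 18 bp
  52→61: 9 bp
  61→72: 11 bp
  72→75: 3 bp
  75→88: 13 bp
  88→96: 8 bp
  96→10 (wrap): 100-96+10 = 14 bp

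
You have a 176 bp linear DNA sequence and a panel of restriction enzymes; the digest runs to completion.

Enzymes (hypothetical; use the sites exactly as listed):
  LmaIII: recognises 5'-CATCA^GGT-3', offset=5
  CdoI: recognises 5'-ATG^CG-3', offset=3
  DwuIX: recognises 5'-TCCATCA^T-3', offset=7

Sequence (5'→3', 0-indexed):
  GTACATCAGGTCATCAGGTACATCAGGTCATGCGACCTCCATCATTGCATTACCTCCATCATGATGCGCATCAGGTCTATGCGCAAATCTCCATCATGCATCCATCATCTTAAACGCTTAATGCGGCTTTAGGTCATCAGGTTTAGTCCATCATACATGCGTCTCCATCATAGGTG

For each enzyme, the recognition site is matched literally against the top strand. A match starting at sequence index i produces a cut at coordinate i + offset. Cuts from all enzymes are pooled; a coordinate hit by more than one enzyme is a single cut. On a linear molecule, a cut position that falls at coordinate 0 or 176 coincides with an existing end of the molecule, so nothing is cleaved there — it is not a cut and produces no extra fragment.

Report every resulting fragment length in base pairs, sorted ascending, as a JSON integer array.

Site scan:
  LmaIII (CATCAGGT, off=5): starts [3, 11, 20, 68, 134] → cuts [8, 16, 25, 73, 139]
  CdoI (ATGCG, off=3): starts [29, 63, 78, 120, 156] → cuts [32, 66, 81, 123, 159]
  DwuIX (TCCATCAT, off=7): starts [37, 54, 89, 100, 146, 163] → cuts [44, 61, 96, 107, 153, 170]

Pooled cuts: [8, 16, 25, 32, 44, 61, 66, 73, 81, 96, 107, 123, 139, 153, 159, 170]

Fragment lengths:
  [0,8): 8 bp
  [8,16): 8 bp
  [16,25): 9 bp
  [25,32): 7 bp
  [32,44): 12 bp
  [44,61): 17 bp
  [61,66): 5 bp
  [66,73): 7 bp
  [73,81): 8 bp
  [81,96): 15 bp
  [96,107): 11 bp
  [107,123): 16 bp
  [123,139): 16 bp
  [139,153): 14 bp
  [153,159): 6 bp
  [159,170): 11 bp
  [170,176): 6 bp

[5,6,6,7,7,8,8,8,9,11,11,12,14,15,16,16,17]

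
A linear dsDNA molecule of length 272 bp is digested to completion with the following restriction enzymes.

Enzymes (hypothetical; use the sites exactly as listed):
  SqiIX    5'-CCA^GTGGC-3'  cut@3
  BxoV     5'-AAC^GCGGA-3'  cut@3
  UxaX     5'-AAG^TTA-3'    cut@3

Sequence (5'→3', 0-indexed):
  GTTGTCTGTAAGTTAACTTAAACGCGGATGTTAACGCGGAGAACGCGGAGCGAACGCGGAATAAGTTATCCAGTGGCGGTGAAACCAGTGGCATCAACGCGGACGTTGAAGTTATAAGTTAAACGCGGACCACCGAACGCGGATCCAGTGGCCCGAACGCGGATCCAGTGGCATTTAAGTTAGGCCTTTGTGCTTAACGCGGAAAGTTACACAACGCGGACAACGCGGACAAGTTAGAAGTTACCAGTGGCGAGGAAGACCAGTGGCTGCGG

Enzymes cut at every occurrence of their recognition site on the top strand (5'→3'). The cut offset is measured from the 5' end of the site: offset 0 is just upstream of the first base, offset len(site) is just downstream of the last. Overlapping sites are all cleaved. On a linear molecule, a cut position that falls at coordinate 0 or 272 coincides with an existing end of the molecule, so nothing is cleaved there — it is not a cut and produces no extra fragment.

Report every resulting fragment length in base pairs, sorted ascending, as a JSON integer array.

[6,6,7,7,7,8,9,9,9,9,9,9,10,10,11,11,11,11,12,12,12,13,14,15,16,19]

Per-enzyme occurrences:
  SqiIX CCAGTGGC/3: at [69, 84, 144, 164, 243, 259] ⇒ [72, 87, 147, 167, 246, 262]
  BxoV AACGCGGA/3: at [20, 32, 41, 52, 95, 121, 135, 155, 195, 212, 221] ⇒ [23, 35, 44, 55, 98, 124, 138, 158, 198, 215, 224]
  UxaX AAGTTA/3: at [9, 62, 108, 115, 176, 203, 230, 237] ⇒ [12, 65, 111, 118, 179, 206, 233, 240]

All cut coordinates (distinct, sorted): [12, 23, 35, 44, 55, 65, 72, 87, 98, 111, 118, 124, 138, 147, 158, 167, 179, 198, 206, 215, 224, 233, 240, 246, 262]

Fragments:
  [0,12): 12 bp
  [12,23): 11 bp
  [23,35): 12 bp
  [35,44): 9 bp
  [44,55): 11 bp
  [55,65): 10 bp
  [65,72): 7 bp
  [72,87): 15 bp
  [87,98): 11 bp
  [98,111): 13 bp
  [111,118): 7 bp
  [118,124): 6 bp
  [124,138): 14 bp
  [138,147): 9 bp
  [147,158): 11 bp
  [158,167): 9 bp
  [167,179): 12 bp
  [179,198): 19 bp
  [198,206): 8 bp
  [206,215): 9 bp
  [215,224): 9 bp
  [224,233): 9 bp
  [233,240): 7 bp
  [240,246): 6 bp
  [246,262): 16 bp
  [262,272): 10 bp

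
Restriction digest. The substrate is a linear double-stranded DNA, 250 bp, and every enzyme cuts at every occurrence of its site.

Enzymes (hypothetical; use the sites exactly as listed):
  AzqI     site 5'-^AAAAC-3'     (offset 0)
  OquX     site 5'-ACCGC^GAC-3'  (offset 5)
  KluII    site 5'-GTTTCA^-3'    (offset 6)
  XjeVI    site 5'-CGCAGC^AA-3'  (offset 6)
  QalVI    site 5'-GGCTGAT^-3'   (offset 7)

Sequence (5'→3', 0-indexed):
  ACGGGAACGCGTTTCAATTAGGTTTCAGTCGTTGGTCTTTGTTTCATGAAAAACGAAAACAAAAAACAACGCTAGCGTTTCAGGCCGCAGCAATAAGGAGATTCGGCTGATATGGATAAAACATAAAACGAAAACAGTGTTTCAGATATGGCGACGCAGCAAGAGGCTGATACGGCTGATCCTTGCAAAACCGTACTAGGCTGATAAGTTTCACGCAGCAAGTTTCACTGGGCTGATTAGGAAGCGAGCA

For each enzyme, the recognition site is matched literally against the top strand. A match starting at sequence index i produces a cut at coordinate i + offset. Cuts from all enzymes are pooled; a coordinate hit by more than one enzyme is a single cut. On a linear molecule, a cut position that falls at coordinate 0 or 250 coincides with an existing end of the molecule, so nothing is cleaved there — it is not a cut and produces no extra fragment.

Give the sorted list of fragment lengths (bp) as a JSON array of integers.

[3,6,6,6,6,6,7,7,8,8,9,9,10,11,11,13,14,16,16,19,19,20,20]

Site scan:
  AzqI (AAAAC, off=0): starts [49, 55, 62, 117, 124, 130, 186] → cuts [49, 55, 62, 117, 124, 130, 186]
  OquX (ACCGCGAC, off=5): no sites
  KluII (GTTTCA, off=6): starts [10, 21, 40, 76, 138, 207, 221] → cuts [16, 27, 46, 82, 144, 213, 227]
  XjeVI (CGCAGCAA, off=6): starts [85, 154, 213] → cuts [91, 160, 219]
  QalVI (GGCTGAT, off=7): starts [104, 164, 173, 198, 230] → cuts [111, 171, 180, 205, 237]

All cut coordinates (distinct, sorted): [16, 27, 46, 49, 55, 62, 82, 91, 111, 117, 124, 130, 144, 160, 171, 180, 186, 205, 213, 219, 227, 237]

Fragments:
  [0,16): 16 bp
  [16,27): 11 bp
  [27,46): 19 bp
  [46,49): 3 bp
  [49,55): 6 bp
  [55,62): 7 bp
  [62,82): 20 bp
  [82,91): 9 bp
  [91,111): 20 bp
  [111,117): 6 bp
  [117,124): 7 bp
  [124,130): 6 bp
  [130,144): 14 bp
  [144,160): 16 bp
  [160,171): 11 bp
  [171,180): 9 bp
  [180,186): 6 bp
  [186,205): 19 bp
  [205,213): 8 bp
  [213,219): 6 bp
  [219,227): 8 bp
  [227,237): 10 bp
  [237,250): 13 bp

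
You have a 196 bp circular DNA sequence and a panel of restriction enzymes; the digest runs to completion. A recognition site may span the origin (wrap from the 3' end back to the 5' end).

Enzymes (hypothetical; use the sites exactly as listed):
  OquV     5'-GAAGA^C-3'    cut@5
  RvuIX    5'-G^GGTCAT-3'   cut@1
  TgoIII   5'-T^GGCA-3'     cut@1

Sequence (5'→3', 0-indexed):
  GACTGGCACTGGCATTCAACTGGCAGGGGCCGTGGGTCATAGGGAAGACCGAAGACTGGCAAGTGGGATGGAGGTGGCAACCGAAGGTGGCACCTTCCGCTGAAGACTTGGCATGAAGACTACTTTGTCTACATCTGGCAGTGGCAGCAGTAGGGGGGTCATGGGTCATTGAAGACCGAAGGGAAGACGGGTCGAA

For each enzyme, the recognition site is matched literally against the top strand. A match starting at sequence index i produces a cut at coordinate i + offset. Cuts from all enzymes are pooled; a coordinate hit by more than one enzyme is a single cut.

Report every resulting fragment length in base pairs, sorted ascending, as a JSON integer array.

Per-enzyme occurrences:
  OquV (GAAGAC, off=5): starts [43, 50, 101, 114, 170, 182, 193] → cuts [2, 48, 55, 106, 119, 175, 187]
  RvuIX (GGGTCAT, off=1): starts [33, 155, 162] → cuts [34, 156, 163]
  TgoIII (TGGCA, off=1): starts [3, 9, 20, 56, 74, 87, 108, 135, 141] → cuts [4, 10, 21, 57, 75, 88, 109, 136, 142]

Pooled cuts: [2, 4, 10, 21, 34, 48, 55, 57, 75, 88, 106, 109, 119, 136, 142, 156, 163, 175, 187]

Fragments:
  2→4: 2 bp
  4→10: 6 bp
  10→21: 11 bp
  21→34: 13 bp
  34→48: 14 bp
  48→55: 7 bp
  55→57: 2 bp
  57→75: 18 bp
  75→88: 13 bp
  88→106: 18 bp
  106→109: 3 bp
  109→119: 10 bp
  119→136: 17 bp
  136→142: 6 bp
  142→156: 14 bp
  156→163: 7 bp
  163→175: 12 bp
  175→187: 12 bp
  187→2 (wrap): 196-187+2 = 11 bp

[2,2,3,6,6,7,7,10,11,11,12,12,13,13,14,14,17,18,18]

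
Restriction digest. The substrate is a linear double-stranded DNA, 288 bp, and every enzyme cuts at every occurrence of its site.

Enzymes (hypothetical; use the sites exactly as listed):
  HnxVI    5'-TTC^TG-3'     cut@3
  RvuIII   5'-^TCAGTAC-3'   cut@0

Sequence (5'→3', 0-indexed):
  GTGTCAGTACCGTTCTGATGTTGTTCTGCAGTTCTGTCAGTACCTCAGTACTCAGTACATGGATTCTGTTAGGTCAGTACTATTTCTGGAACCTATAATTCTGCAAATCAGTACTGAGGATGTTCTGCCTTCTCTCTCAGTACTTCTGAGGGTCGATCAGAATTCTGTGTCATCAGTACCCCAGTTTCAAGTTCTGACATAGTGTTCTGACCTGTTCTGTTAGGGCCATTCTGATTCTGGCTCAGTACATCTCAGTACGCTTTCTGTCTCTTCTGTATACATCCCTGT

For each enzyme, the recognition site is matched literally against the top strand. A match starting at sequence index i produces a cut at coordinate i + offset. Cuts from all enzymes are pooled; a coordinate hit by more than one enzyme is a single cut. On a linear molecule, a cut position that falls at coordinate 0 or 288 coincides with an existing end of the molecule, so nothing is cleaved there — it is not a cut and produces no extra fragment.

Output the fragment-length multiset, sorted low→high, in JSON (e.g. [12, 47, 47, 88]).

Per-enzyme occurrences:
  HnxVI TTCTG/3: at [12, 23, 31, 63, 83, 98, 122, 143, 162, 191, 204, 214, 228, 234, 261, 270] ⇒ [15, 26, 34, 66, 86, 101, 125, 146, 165, 194, 207, 217, 231, 237, 264, 273]
  RvuIII TCAGTAC/0: at [3, 36, 44, 51, 73, 107, 136, 172, 241, 251] ⇒ [3, 36, 44, 51, 73, 107, 136, 172, 241, 251]

All cut coordinates (distinct, sorted): [3, 15, 26, 34, 36, 44, 51, 66, 73, 86, 101, 107, 125, 136, 146, 165, 172, 194, 207, 217, 231, 237, 241, 251, 264, 273]

Fragment lengths:
  [0,3): 3 bp
  [3,15): 12 bp
  [15,26): 11 bp
  [26,34): 8 bp
  [34,36): 2 bp
  [36,44): 8 bp
  [44,51): 7 bp
  [51,66): 15 bp
  [66,73): 7 bp
  [73,86): 13 bp
  [86,101): 15 bp
  [101,107): 6 bp
  [107,125): 18 bp
  [125,136): 11 bp
  [136,146): 10 bp
  [146,165): 19 bp
  [165,172): 7 bp
  [172,194): 22 bp
  [194,207): 13 bp
  [207,217): 10 bp
  [217,231): 14 bp
  [231,237): 6 bp
  [237,241): 4 bp
  [241,251): 10 bp
  [251,264): 13 bp
  [264,273): 9 bp
  [273,288): 15 bp

[2,3,4,6,6,7,7,7,8,8,9,10,10,10,11,11,12,13,13,13,14,15,15,15,18,19,22]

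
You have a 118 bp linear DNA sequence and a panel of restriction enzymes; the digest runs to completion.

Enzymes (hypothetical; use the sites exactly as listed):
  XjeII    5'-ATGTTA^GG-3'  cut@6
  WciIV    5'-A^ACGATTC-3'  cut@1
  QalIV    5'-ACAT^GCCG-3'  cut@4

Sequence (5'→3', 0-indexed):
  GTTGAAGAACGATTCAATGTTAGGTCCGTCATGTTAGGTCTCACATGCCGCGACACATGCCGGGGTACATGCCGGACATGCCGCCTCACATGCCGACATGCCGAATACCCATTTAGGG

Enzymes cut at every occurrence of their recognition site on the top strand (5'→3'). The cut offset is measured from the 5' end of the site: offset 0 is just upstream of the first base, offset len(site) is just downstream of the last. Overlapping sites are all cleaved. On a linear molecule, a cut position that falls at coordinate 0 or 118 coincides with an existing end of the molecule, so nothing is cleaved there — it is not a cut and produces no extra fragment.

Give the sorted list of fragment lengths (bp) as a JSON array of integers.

[8,8,9,10,12,12,12,14,14,19]

Per-enzyme occurrences:
  XjeII ATGTTAGG/6: at [16, 30] ⇒ [22, 36]
  WciIV AACGATTC/1: at [7] ⇒ [8]
  QalIV ACATGCCG/4: at [42, 54, 66, 75, 87, 95] ⇒ [46, 58, 70, 79, 91, 99]

Pooled cuts: [8, 22, 36, 46, 58, 70, 79, 91, 99]

Fragments:
  [0,8): 8 bp
  [8,22): 14 bp
  [22,36): 14 bp
  [36,46): 10 bp
  [46,58): 12 bp
  [58,70): 12 bp
  [70,79): 9 bp
  [79,91): 12 bp
  [91,99): 8 bp
  [99,118): 19 bp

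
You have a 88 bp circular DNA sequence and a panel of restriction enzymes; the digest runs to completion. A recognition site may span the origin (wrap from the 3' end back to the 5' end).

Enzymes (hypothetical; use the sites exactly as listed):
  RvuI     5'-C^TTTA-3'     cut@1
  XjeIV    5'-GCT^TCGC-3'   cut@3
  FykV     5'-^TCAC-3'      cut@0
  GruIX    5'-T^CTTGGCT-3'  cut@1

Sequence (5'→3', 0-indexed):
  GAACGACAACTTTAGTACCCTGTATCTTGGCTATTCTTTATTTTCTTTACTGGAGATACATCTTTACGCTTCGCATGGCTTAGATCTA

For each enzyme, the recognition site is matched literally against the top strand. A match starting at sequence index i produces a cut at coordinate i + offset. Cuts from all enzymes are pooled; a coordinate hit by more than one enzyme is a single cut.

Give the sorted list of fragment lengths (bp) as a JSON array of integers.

[8,9,11,15,17,28]

Site scan:
  RvuI CTTTA/1: at [9, 35, 44, 61] ⇒ [10, 36, 45, 62]
  XjeIV GCTTCGC/3: at [67] ⇒ [70]
  FykV (TCAC, off=0): no sites
  GruIX TCTTGGCT/1: at [24] ⇒ [25]

All cut coordinates (distinct, sorted): [10, 25, 36, 45, 62, 70]

Fragment lengths:
  10→25: 15 bp
  25→36: 11 bp
  36→45: 9 bp
  45→62: 17 bp
  62→70: 8 bp
  70→10 (wrap): 88-70+10 = 28 bp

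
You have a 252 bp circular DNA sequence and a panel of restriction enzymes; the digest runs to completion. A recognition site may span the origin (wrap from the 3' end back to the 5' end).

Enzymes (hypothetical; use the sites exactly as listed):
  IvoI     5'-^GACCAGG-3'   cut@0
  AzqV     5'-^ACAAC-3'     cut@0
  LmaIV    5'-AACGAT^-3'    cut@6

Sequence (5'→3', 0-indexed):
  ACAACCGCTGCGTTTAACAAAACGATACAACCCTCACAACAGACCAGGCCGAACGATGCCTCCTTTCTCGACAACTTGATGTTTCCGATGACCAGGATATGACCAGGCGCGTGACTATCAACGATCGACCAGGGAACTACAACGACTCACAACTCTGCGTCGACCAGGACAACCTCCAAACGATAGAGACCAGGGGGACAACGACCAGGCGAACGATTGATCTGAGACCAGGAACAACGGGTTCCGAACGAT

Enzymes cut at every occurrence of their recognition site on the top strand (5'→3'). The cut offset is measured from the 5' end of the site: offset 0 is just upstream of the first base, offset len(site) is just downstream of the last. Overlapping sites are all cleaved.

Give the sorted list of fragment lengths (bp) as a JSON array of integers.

[1,3,5,6,7,8,8,9,10,10,11,12,13,13,15,16,16,19,19,25,26]

Per-enzyme occurrences:
  IvoI (GACCAGG, off=0): starts [41, 89, 100, 126, 161, 187, 202, 225] → cuts [41, 89, 100, 126, 161, 187, 202, 225]
  AzqV (ACAAC, off=0): starts [0, 26, 35, 70, 138, 148, 168, 197, 233] → cuts [0, 26, 35, 70, 138, 148, 168, 197, 233]
  LmaIV (AACGAT, off=6): starts [20, 51, 119, 178, 211, 246] → cuts [0, 26, 57, 125, 184, 217]

All cut coordinates (distinct, sorted): [0, 26, 35, 41, 57, 70, 89, 100, 125, 126, 138, 148, 161, 168, 184, 187, 197, 202, 217, 225, 233]

Fragments:
  0→26: 26 bp
  26→35: 9 bp
  35→41: 6 bp
  41→57: 16 bp
  57→70: 13 bp
  70→89: 19 bp
  89→100: 11 bp
  100→125: 25 bp
  125→126: 1 bp
  126→138: 12 bp
  138→148: 10 bp
  148→161: 13 bp
  161→168: 7 bp
  168→184: 16 bp
  184→187: 3 bp
  187→197: 10 bp
  197→202: 5 bp
  202→217: 15 bp
  217→225: 8 bp
  225→233: 8 bp
  233→0 (wrap): 252-233+0 = 19 bp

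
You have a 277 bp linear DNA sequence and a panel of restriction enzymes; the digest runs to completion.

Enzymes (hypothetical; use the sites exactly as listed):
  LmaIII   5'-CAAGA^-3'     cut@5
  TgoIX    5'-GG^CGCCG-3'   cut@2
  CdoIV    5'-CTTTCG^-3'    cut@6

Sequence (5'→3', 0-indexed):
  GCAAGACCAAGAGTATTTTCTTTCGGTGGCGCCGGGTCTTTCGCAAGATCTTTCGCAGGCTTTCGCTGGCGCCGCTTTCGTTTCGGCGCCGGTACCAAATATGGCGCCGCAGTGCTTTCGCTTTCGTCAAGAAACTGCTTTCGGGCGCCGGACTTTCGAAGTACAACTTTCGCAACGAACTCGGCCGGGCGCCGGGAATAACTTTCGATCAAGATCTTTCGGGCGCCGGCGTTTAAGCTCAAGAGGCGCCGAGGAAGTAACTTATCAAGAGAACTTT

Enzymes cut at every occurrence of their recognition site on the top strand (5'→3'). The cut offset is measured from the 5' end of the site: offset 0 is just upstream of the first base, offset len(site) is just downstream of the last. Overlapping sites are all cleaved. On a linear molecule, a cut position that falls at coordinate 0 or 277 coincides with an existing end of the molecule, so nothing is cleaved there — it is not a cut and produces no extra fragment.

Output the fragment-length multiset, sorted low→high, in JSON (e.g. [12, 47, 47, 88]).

[2,2,2,4,4,5,6,6,6,6,6,7,7,7,7,10,11,11,13,13,14,14,16,17,18,18,21,24]

Scan for sites:
  LmaIII (CAAGA, off=5): starts [1, 7, 43, 127, 209, 239, 265] → cuts [6, 12, 48, 132, 214, 244, 270]
  TgoIX (GGCGCCG, off=2): starts [27, 67, 84, 102, 143, 187, 221, 244] → cuts [29, 69, 86, 104, 145, 189, 223, 246]
  CdoIV (CTTTCG, off=6): starts [19, 37, 49, 59, 74, 114, 120, 137, 152, 166, 201, 215] → cuts [25, 43, 55, 65, 80, 120, 126, 143, 158, 172, 207, 221]

Pooled cuts: [6, 12, 25, 29, 43, 48, 55, 65, 69, 80, 86, 104, 120, 126, 132, 143, 145, 158, 172, 189, 207, 214, 221, 223, 244, 246, 270]

Fragments:
  [0,6): 6 bp
  [6,12): 6 bp
  [12,25): 13 bp
  [25,29): 4 bp
  [29,43): 14 bp
  [43,48): 5 bp
  [48,55): 7 bp
  [55,65): 10 bp
  [65,69): 4 bp
  [69,80): 11 bp
  [80,86): 6 bp
  [86,104): 18 bp
  [104,120): 16 bp
  [120,126): 6 bp
  [126,132): 6 bp
  [132,143): 11 bp
  [143,145): 2 bp
  [145,158): 13 bp
  [158,172): 14 bp
  [172,189): 17 bp
  [189,207): 18 bp
  [207,214): 7 bp
  [214,221): 7 bp
  [221,223): 2 bp
  [223,244): 21 bp
  [244,246): 2 bp
  [246,270): 24 bp
  [270,277): 7 bp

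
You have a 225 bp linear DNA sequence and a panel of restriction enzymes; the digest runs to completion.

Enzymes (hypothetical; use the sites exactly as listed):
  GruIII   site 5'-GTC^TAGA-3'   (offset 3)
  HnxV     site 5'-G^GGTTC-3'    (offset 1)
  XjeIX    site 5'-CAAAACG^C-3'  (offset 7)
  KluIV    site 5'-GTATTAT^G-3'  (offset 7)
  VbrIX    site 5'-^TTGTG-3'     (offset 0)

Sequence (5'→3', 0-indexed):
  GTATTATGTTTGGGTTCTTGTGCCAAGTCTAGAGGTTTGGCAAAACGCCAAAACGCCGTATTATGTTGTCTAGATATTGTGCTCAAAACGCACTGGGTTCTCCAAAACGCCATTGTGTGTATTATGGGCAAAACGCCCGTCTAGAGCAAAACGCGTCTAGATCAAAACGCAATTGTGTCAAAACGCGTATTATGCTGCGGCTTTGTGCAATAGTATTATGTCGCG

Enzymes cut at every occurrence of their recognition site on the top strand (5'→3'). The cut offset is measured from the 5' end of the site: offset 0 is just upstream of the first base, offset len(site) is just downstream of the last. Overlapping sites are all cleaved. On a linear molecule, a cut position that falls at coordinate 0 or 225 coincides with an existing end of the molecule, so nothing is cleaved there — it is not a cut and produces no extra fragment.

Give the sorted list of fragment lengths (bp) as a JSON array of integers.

Per-enzyme occurrences:
  GruIII (GTCTAGA, off=3): starts [26, 67, 138, 154] → cuts [29, 70, 141, 157]
  HnxV (GGGTTC, off=1): starts [11, 94] → cuts [12, 95]
  XjeIX (CAAAACGC, off=7): starts [40, 48, 83, 102, 128, 146, 162, 178] → cuts [47, 55, 90, 109, 135, 153, 169, 185]
  KluIV (GTATTATG, off=7): starts [0, 57, 118, 186, 212] → cuts [7, 64, 125, 193, 219]
  VbrIX (TTGTG, off=0): starts [17, 76, 112, 172, 202] → cuts [17, 76, 112, 172, 202]

Pooled cuts: [7, 12, 17, 29, 47, 55, 64, 70, 76, 90, 95, 109, 112, 125, 135, 141, 153, 157, 169, 172, 185, 193, 202, 219]

Fragment lengths:
  [0,7): 7 bp
  [7,12): 5 bp
  [12,17): 5 bp
  [17,29): 12 bp
  [29,47): 18 bp
  [47,55): 8 bp
  [55,64): 9 bp
  [64,70): 6 bp
  [70,76): 6 bp
  [76,90): 14 bp
  [90,95): 5 bp
  [95,109): 14 bp
  [109,112): 3 bp
  [112,125): 13 bp
  [125,135): 10 bp
  [135,141): 6 bp
  [141,153): 12 bp
  [153,157): 4 bp
  [157,169): 12 bp
  [169,172): 3 bp
  [172,185): 13 bp
  [185,193): 8 bp
  [193,202): 9 bp
  [202,219): 17 bp
  [219,225): 6 bp

[3,3,4,5,5,5,6,6,6,6,7,8,8,9,9,10,12,12,12,13,13,14,14,17,18]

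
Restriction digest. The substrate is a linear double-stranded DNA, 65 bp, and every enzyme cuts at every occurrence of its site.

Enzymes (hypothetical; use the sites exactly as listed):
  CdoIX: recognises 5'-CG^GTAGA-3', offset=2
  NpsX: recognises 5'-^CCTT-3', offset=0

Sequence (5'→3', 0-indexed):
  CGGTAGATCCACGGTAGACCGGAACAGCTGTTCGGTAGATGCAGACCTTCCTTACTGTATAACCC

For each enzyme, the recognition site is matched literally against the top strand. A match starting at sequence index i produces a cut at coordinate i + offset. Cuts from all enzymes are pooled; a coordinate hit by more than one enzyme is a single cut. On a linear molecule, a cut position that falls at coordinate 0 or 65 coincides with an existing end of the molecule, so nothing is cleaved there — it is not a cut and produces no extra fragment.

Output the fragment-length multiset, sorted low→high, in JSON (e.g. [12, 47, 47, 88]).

Per-enzyme occurrences:
  CdoIX CGGTAGA/2: at [0, 11, 32] ⇒ [2, 13, 34]
  NpsX CCTT/0: at [45, 49] ⇒ [45, 49]

Pooled cuts: [2, 13, 34, 45, 49]

Fragments:
  [0,2): 2 bp
  [2,13): 11 bp
  [13,34): 21 bp
  [34,45): 11 bp
  [45,49): 4 bp
  [49,65): 16 bp

[2,4,11,11,16,21]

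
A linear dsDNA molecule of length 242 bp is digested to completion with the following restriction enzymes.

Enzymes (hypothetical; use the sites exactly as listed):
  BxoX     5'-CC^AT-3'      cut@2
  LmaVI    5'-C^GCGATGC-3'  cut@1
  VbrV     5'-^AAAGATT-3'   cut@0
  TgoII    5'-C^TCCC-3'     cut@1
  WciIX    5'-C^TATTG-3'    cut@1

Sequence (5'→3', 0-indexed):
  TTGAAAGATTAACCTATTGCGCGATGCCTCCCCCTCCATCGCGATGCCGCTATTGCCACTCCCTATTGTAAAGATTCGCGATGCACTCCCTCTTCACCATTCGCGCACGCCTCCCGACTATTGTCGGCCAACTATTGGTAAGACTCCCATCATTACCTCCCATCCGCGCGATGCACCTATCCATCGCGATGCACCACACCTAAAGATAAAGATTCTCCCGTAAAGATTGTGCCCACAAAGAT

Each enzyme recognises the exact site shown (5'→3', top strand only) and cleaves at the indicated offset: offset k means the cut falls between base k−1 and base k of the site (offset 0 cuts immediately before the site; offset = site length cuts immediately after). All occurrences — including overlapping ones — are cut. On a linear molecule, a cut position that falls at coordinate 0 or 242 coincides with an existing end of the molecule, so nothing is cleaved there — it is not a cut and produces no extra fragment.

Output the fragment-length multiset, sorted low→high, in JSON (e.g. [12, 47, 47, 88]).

[3,3,3,4,4,4,6,6,6,6,7,8,8,8,9,9,9,9,10,11,12,12,13,14,15,21,22]

Site scan:
  BxoX (CCAT, off=2): starts [35, 96, 146, 159, 180] → cuts [37, 98, 148, 161, 182]
  LmaVI (CGCGATGC, off=1): starts [19, 39, 76, 166, 184] → cuts [20, 40, 77, 167, 185]
  VbrV (AAAGATT, off=0): starts [3, 69, 207, 221] → cuts [3, 69, 207, 221]
  TgoII (CTCCC, off=1): starts [27, 58, 85, 110, 143, 156, 214] → cuts [28, 59, 86, 111, 144, 157, 215]
  WciIX (CTATTG, off=1): starts [13, 49, 62, 117, 131] → cuts [14, 50, 63, 118, 132]

Pooled cuts: [3, 14, 20, 28, 37, 40, 50, 59, 63, 69, 77, 86, 98, 111, 118, 132, 144, 148, 157, 161, 167, 182, 185, 207, 215, 221]

Fragments:
  [0,3): 3 bp
  [3,14): 11 bp
  [14,20): 6 bp
  [20,28): 8 bp
  [28,37): 9 bp
  [37,40): 3 bp
  [40,50): 10 bp
  [50,59): 9 bp
  [59,63): 4 bp
  [63,69): 6 bp
  [69,77): 8 bp
  [77,86): 9 bp
  [86,98): 12 bp
  [98,111): 13 bp
  [111,118): 7 bp
  [118,132): 14 bp
  [132,144): 12 bp
  [144,148): 4 bp
  [148,157): 9 bp
  [157,161): 4 bp
  [161,167): 6 bp
  [167,182): 15 bp
  [182,185): 3 bp
  [185,207): 22 bp
  [207,215): 8 bp
  [215,221): 6 bp
  [221,242): 21 bp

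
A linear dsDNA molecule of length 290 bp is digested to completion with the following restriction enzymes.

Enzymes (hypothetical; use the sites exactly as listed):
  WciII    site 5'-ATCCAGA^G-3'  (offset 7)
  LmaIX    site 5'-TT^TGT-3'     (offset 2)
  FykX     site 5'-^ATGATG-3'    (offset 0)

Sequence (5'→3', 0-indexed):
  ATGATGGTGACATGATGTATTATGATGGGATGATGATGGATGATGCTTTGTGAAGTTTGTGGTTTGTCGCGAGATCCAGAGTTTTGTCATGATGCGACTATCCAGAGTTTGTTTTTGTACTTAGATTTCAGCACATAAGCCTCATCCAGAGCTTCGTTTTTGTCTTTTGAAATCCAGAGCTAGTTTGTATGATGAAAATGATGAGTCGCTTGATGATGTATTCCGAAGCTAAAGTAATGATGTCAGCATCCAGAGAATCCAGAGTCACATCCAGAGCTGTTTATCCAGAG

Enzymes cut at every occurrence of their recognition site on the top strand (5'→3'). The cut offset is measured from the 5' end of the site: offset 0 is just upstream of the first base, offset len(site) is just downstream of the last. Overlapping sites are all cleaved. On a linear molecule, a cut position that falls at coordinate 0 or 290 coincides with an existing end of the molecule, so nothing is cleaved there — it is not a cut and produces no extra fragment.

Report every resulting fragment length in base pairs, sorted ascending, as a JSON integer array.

Per-enzyme occurrences:
  WciII (ATCCAGAG, off=7): starts [73, 99, 143, 171, 247, 256, 268, 282] → cuts [80, 106, 150, 178, 254, 263, 275, 289]
  LmaIX (TTTGT, off=2): starts [46, 55, 62, 82, 107, 113, 158, 183] → cuts [48, 57, 64, 84, 109, 115, 160, 185]
  FykX (ATGATG, off=0): starts [0, 11, 21, 29, 32, 39, 88, 188, 197, 212, 236] → cuts [11, 21, 29, 32, 39, 88, 188, 197, 212, 236] (position 0 is a terminus of the linear molecule — no cut)

All cut coordinates (distinct, sorted): [11, 21, 29, 32, 39, 48, 57, 64, 80, 84, 88, 106, 109, 115, 150, 160, 178, 185, 188, 197, 212, 236, 254, 263, 275, 289]

Fragments:
  [0,11): 11 bp
  [11,21): 10 bp
  [21,29): 8 bp
  [29,32): 3 bp
  [32,39): 7 bp
  [39,48): 9 bp
  [48,57): 9 bp
  [57,64): 7 bp
  [64,80): 16 bp
  [80,84): 4 bp
  [84,88): 4 bp
  [88,106): 18 bp
  [106,109): 3 bp
  [109,115): 6 bp
  [115,150): 35 bp
  [150,160): 10 bp
  [160,178): 18 bp
  [178,185): 7 bp
  [185,188): 3 bp
  [188,197): 9 bp
  [197,212): 15 bp
  [212,236): 24 bp
  [236,254): 18 bp
  [254,263): 9 bp
  [263,275): 12 bp
  [275,289): 14 bp
  [289,290): 1 bp

[1,3,3,3,4,4,6,7,7,7,8,9,9,9,9,10,10,11,12,14,15,16,18,18,18,24,35]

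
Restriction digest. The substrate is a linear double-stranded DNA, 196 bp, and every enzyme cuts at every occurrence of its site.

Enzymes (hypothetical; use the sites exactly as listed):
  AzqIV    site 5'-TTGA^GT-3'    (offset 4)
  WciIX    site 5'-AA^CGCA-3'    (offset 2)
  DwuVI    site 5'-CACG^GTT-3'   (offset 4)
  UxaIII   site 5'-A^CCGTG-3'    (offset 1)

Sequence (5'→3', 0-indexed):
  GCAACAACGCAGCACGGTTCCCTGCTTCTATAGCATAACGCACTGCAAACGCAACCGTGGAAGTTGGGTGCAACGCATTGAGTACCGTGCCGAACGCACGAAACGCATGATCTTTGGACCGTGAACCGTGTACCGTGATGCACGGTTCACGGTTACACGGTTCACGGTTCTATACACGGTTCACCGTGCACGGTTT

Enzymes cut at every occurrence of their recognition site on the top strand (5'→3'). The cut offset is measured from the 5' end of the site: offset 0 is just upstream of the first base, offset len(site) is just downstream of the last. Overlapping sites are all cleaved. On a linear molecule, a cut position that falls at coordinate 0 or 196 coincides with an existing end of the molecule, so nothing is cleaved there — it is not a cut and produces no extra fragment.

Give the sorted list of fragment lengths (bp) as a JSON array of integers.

Per-enzyme occurrences:
  AzqIV (TTGAGT, off=4): starts [77] → cuts [81]
  WciIX (AACGCA, off=2): starts [5, 36, 47, 71, 92, 101] → cuts [7, 38, 49, 73, 94, 103]
  DwuVI (CACGGTT, off=4): starts [12, 140, 147, 155, 162, 174, 188] → cuts [16, 144, 151, 159, 166, 178, 192]
  UxaIII (ACCGTG, off=1): starts [53, 83, 117, 124, 131, 182] → cuts [54, 84, 118, 125, 132, 183]

Pooled cuts: [7, 16, 38, 49, 54, 73, 81, 84, 94, 103, 118, 125, 132, 144, 151, 159, 166, 178, 183, 192]

Fragment lengths:
  [0,7): 7 bp
  [7,16): 9 bp
  [16,38): 22 bp
  [38,49): 11 bp
  [49,54): 5 bp
  [54,73): 19 bp
  [73,81): 8 bp
  [81,84): 3 bp
  [84,94): 10 bp
  [94,103): 9 bp
  [103,118): 15 bp
  [118,125): 7 bp
  [125,132): 7 bp
  [132,144): 12 bp
  [144,151): 7 bp
  [151,159): 8 bp
  [159,166): 7 bp
  [166,178): 12 bp
  [178,183): 5 bp
  [183,192): 9 bp
  [192,196): 4 bp

[3,4,5,5,7,7,7,7,7,8,8,9,9,9,10,11,12,12,15,19,22]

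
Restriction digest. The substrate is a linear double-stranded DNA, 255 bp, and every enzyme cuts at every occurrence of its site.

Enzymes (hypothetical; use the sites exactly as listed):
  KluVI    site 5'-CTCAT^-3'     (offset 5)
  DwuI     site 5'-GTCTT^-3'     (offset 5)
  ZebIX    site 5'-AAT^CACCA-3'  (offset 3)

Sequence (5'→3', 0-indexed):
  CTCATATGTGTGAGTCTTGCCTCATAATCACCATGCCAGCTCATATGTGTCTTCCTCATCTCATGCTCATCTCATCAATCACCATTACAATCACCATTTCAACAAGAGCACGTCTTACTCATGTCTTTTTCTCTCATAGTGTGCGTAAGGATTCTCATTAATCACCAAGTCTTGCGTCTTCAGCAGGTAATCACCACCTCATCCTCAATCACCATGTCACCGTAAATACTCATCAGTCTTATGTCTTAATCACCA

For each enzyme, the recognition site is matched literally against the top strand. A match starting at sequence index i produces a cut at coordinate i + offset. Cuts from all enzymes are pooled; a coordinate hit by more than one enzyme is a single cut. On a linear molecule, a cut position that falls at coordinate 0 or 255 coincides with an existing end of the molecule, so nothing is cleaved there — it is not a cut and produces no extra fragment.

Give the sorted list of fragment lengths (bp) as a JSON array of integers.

Site scan:
  KluVI CTCAT/5: at [0, 20, 39, 54, 59, 65, 70, 117, 132, 153, 197, 228] ⇒ [5, 25, 44, 59, 64, 70, 75, 122, 137, 158, 202, 233]
  DwuI GTCTT/5: at [13, 48, 111, 122, 168, 175, 235, 242] ⇒ [18, 53, 116, 127, 173, 180, 240, 247]
  ZebIX AATCACCA/3: at [25, 76, 88, 159, 188, 206, 247] ⇒ [28, 79, 91, 162, 191, 209, 250]

All cut coordinates (distinct, sorted): [5, 18, 25, 28, 44, 53, 59, 64, 70, 75, 79, 91, 116, 122, 127, 137, 158, 162, 173, 180, 191, 202, 209, 233, 240, 247, 250]

Fragments:
  [0,5): 5 bp
  [5,18): 13 bp
  [18,25): 7 bp
  [25,28): 3 bp
  [28,44): 16 bp
  [44,53): 9 bp
  [53,59): 6 bp
  [59,64): 5 bp
  [64,70): 6 bp
  [70,75): 5 bp
  [75,79): 4 bp
  [79,91): 12 bp
  [91,116): 25 bp
  [116,122): 6 bp
  [122,127): 5 bp
  [127,137): 10 bp
  [137,158): 21 bp
  [158,162): 4 bp
  [162,173): 11 bp
  [173,180): 7 bp
  [180,191): 11 bp
  [191,202): 11 bp
  [202,209): 7 bp
  [209,233): 24 bp
  [233,240): 7 bp
  [240,247): 7 bp
  [247,250): 3 bp
  [250,255): 5 bp

[3,3,4,4,5,5,5,5,5,6,6,6,7,7,7,7,7,9,10,11,11,11,12,13,16,21,24,25]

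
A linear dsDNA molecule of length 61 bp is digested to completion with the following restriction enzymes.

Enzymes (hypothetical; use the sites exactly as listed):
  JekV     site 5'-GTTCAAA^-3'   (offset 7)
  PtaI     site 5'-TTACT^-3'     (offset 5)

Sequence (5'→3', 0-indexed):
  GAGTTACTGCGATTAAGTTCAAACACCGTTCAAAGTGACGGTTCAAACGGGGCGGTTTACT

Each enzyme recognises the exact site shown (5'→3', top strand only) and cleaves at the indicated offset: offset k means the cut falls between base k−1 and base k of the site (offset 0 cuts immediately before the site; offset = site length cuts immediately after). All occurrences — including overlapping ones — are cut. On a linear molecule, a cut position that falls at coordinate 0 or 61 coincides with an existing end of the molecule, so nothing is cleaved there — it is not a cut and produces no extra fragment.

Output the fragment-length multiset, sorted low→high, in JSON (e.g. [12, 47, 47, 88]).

[8,11,13,14,15]

Site scan:
  JekV (GTTCAAA, off=7): starts [16, 27, 40] → cuts [23, 34, 47]
  PtaI (TTACT, off=5): starts [3, 56] → cuts [8] (position 61 is a terminus of the linear molecule — no cut)

Pooled cuts: [8, 23, 34, 47]

Fragments:
  [0,8): 8 bp
  [8,23): 15 bp
  [23,34): 11 bp
  [34,47): 13 bp
  [47,61): 14 bp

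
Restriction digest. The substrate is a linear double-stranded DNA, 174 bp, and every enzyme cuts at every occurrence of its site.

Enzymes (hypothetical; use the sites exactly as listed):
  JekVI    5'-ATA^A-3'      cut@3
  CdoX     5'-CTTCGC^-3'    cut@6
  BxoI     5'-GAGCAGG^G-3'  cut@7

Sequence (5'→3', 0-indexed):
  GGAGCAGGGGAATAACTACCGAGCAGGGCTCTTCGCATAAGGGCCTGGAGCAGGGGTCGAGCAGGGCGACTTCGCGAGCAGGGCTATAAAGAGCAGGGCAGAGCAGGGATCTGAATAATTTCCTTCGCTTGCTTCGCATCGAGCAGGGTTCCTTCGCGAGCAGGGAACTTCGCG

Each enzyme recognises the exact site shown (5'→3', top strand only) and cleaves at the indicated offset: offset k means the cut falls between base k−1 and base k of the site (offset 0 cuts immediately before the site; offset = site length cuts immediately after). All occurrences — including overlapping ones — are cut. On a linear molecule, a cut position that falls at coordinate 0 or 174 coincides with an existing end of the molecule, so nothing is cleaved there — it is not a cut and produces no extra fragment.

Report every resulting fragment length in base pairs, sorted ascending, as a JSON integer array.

[1,3,6,6,7,7,8,9,9,9,9,10,10,10,10,10,11,11,13,15]

Scan for sites:
  JekVI (ATAA, off=3): starts [11, 36, 85, 114] → cuts [14, 39, 88, 117]
  CdoX (CTTCGC, off=6): starts [30, 69, 122, 131, 151, 167] → cuts [36, 75, 128, 137, 157, 173]
  BxoI (GAGCAGGG, off=7): starts [1, 20, 47, 58, 75, 90, 100, 140, 157] → cuts [8, 27, 54, 65, 82, 97, 107, 147, 164]

Pooled cuts: [8, 14, 27, 36, 39, 54, 65, 75, 82, 88, 97, 107, 117, 128, 137, 147, 157, 164, 173]

Fragment lengths:
  [0,8): 8 bp
  [8,14): 6 bp
  [14,27): 13 bp
  [27,36): 9 bp
  [36,39): 3 bp
  [39,54): 15 bp
  [54,65): 11 bp
  [65,75): 10 bp
  [75,82): 7 bp
  [82,88): 6 bp
  [88,97): 9 bp
  [97,107): 10 bp
  [107,117): 10 bp
  [117,128): 11 bp
  [128,137): 9 bp
  [137,147): 10 bp
  [147,157): 10 bp
  [157,164): 7 bp
  [164,173): 9 bp
  [173,174): 1 bp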